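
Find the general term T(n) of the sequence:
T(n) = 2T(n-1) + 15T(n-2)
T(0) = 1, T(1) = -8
Characteristic equation: x² - 2x - 15 = 0, which factors as (x - (5))(x - (-3)) = 0.
Roots r₁ = 5, r₂ = -3 (distinct).
General solution: T(n) = A·(5)^n + B·(-3)^n.
From T(0) = 1: A + B = 1.
From T(1) = -8: 5A - 3B = -8.
Solving: A = - \frac{5}{8}, B = \frac{13}{8}.
So T(n) = \frac{13 \left(-3\right)^{n}}{8} - \frac{5 \cdot 5^{n}}{8}.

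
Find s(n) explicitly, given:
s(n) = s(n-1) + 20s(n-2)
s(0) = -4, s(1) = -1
Characteristic equation: x² - x - 20 = 0, which factors as (x - (-4))(x - (5)) = 0.
Roots r₁ = -4, r₂ = 5 (distinct).
General solution: s(n) = A·(-4)^n + B·(5)^n.
From s(0) = -4: A + B = -4.
From s(1) = -1: -4A + 5B = -1.
Solving: A = - \frac{19}{9}, B = - \frac{17}{9}.
So s(n) = - \frac{19 \left(-4\right)^{n}}{9} - \frac{17 \cdot 5^{n}}{9}.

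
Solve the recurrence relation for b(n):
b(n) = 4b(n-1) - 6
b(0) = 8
First-order linear non-homogeneous.
Homogeneous solution: b_h(n) = A·(4)^n.
Try constant particular solution b_p = K: K = 4K - 6 ⇒ K = 2.
General: b(n) = A·(4)^n + 2.
Apply b(0) = 8: A + 2 = 8 ⇒ A = 6.
So b(n) = 6 \cdot 4^{n} + 2.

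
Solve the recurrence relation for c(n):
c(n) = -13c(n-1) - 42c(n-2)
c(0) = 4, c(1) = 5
Characteristic equation: x² + 13x + 42 = 0, which factors as (x - (-6))(x - (-7)) = 0.
Roots r₁ = -6, r₂ = -7 (distinct).
General solution: c(n) = A·(-6)^n + B·(-7)^n.
From c(0) = 4: A + B = 4.
From c(1) = 5: -6A - 7B = 5.
Solving: A = 33, B = -29.
So c(n) = 33 \left(-6\right)^{n} - 29 \left(-7\right)^{n}.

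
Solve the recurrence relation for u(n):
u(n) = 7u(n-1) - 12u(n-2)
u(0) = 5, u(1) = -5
Characteristic equation: x² - 7x + 12 = 0, which factors as (x - (4))(x - (3)) = 0.
Roots r₁ = 4, r₂ = 3 (distinct).
General solution: u(n) = A·(4)^n + B·(3)^n.
From u(0) = 5: A + B = 5.
From u(1) = -5: 4A + 3B = -5.
Solving: A = -20, B = 25.
So u(n) = 25 \cdot 3^{n} - 20 \cdot 4^{n}.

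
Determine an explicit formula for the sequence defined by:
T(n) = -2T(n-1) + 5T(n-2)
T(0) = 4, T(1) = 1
Characteristic equation: x² + 2x - 5 = 0.
Discriminant Δ = (-2)² + 4·(5) = 24.
Roots r₁,₂ = (-2 ± √24)/2, so r₁ = -1 + \sqrt{6}, r₂ = - \sqrt{6} - 1.
General solution: T(n) = A·r₁^n + B·r₂^n.
From the initial conditions, A + B = 4 and r₁A + r₂B = 1.
Since r₁ - r₂ = √24: A = (1 - (4)r₂)/√24 = \frac{5 \sqrt{6}}{12} + 2, and B = 4 - A = 2 - \frac{5 \sqrt{6}}{12}.
So T(n) = \left(\frac{5 \sqrt{6}}{12} + 2\right)\left(-1 + \sqrt{6}\right)^n + \left(2 - \frac{5 \sqrt{6}}{12}\right)\left(- \sqrt{6} - 1\right)^n.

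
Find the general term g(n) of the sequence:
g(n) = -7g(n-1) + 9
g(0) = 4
First-order linear non-homogeneous.
Homogeneous solution: g_h(n) = A·(-7)^n.
Try constant particular solution g_p = K: K = -7K + 9 ⇒ K = \frac{9}{8}.
General: g(n) = A·(-7)^n + \frac{9}{8}.
Apply g(0) = 4: A + \frac{9}{8} = 4 ⇒ A = \frac{23}{8}.
So g(n) = \frac{23 \left(-7\right)^{n}}{8} + \frac{9}{8}.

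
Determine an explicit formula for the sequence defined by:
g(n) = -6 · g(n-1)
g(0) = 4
Pure geometric recurrence with ratio -6.
By induction g(n) = g(0) · (-6)^n = 4 \left(-6\right)^{n}.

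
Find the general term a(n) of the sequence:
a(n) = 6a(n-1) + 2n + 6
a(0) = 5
First-order linear with linear forcing.
Homogeneous solution: a_h(n) = A·(6)^n.
Try particular a_p(n) = pn + q. Substituting:
  pn + q = 6(p(n-1) + q) + 2n + 6.
Matching the n-coefficient: p = 6p + 2 ⇒ p = - \frac{2}{5}.
Matching constants: q = -6p + 6q + 6 ⇒ q = - \frac{42}{25}.
General: a(n) = A·(6)^n - \frac{2 n}{5} - \frac{42}{25}.
Apply a(0) = 5: A - \frac{42}{25} = 5 ⇒ A = \frac{167}{25}.
So a(n) = \frac{167 \cdot 6^{n}}{25} - \frac{2 n}{5} - \frac{42}{25}.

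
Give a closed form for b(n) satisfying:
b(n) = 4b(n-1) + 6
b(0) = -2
First-order linear non-homogeneous.
Homogeneous solution: b_h(n) = A·(4)^n.
Try constant particular solution b_p = K: K = 4K + 6 ⇒ K = -2.
General: b(n) = A·(4)^n - 2.
Apply b(0) = -2: A - 2 = -2 ⇒ A = 0.
So b(n) = -2.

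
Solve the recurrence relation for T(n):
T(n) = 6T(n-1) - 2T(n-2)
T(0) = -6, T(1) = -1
Characteristic equation: x² - 6x + 2 = 0.
Discriminant Δ = (6)² + 4·(-2) = 28.
Roots r₁,₂ = (6 ± √28)/2, so r₁ = \sqrt{7} + 3, r₂ = 3 - \sqrt{7}.
General solution: T(n) = A·r₁^n + B·r₂^n.
From the initial conditions, A + B = -6 and r₁A + r₂B = -1.
Since r₁ - r₂ = √28: A = (-1 - (-6)r₂)/√28 = -3 + \frac{17 \sqrt{7}}{14}, and B = -6 - A = - \frac{17 \sqrt{7}}{14} - 3.
So T(n) = \left(-3 + \frac{17 \sqrt{7}}{14}\right)\left(\sqrt{7} + 3\right)^n + \left(- \frac{17 \sqrt{7}}{14} - 3\right)\left(3 - \sqrt{7}\right)^n.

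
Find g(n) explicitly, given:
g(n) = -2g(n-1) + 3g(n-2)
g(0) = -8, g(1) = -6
Characteristic equation: x² + 2x - 3 = 0, which factors as (x - (-3))(x - (1)) = 0.
Roots r₁ = -3, r₂ = 1 (distinct).
General solution: g(n) = A·(-3)^n + B·(1)^n.
From g(0) = -8: A + B = -8.
From g(1) = -6: -3A + B = -6.
Solving: A = - \frac{1}{2}, B = - \frac{15}{2}.
So g(n) = - \frac{\left(-3\right)^{n}}{2} - \frac{15}{2}.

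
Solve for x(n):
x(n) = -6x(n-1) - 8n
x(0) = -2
First-order linear with linear forcing.
Homogeneous solution: x_h(n) = A·(-6)^n.
Try particular x_p(n) = pn + q. Substituting:
  pn + q = -6(p(n-1) + q) - 8n.
Matching the n-coefficient: p = -6p - 8 ⇒ p = - \frac{8}{7}.
Matching constants: q = 6p - 6q ⇒ q = - \frac{48}{49}.
General: x(n) = A·(-6)^n - \frac{8 n}{7} - \frac{48}{49}.
Apply x(0) = -2: A - \frac{48}{49} = -2 ⇒ A = - \frac{50}{49}.
So x(n) = - \frac{50 \left(-6\right)^{n}}{49} - \frac{8 n}{7} - \frac{48}{49}.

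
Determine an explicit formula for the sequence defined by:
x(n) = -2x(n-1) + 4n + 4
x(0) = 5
First-order linear with linear forcing.
Homogeneous solution: x_h(n) = A·(-2)^n.
Try particular x_p(n) = pn + q. Substituting:
  pn + q = -2(p(n-1) + q) + 4n + 4.
Matching the n-coefficient: p = -2p + 4 ⇒ p = \frac{4}{3}.
Matching constants: q = 2p - 2q + 4 ⇒ q = \frac{20}{9}.
General: x(n) = A·(-2)^n + \frac{4 n}{3} + \frac{20}{9}.
Apply x(0) = 5: A + \frac{20}{9} = 5 ⇒ A = \frac{25}{9}.
So x(n) = \frac{25 \left(-2\right)^{n}}{9} + \frac{4 n}{3} + \frac{20}{9}.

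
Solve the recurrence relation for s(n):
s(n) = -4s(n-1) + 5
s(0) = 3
First-order linear non-homogeneous.
Homogeneous solution: s_h(n) = A·(-4)^n.
Try constant particular solution s_p = K: K = -4K + 5 ⇒ K = 1.
General: s(n) = A·(-4)^n + 1.
Apply s(0) = 3: A + 1 = 3 ⇒ A = 2.
So s(n) = 2 \left(-4\right)^{n} + 1.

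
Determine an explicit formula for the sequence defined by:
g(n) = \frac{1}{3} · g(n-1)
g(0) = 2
Pure geometric recurrence with ratio \frac{1}{3}.
By induction g(n) = g(0) · (\frac{1}{3})^n = 2 \cdot 3^{- n}.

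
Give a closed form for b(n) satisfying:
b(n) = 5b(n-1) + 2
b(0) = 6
First-order linear non-homogeneous.
Homogeneous solution: b_h(n) = A·(5)^n.
Try constant particular solution b_p = K: K = 5K + 2 ⇒ K = - \frac{1}{2}.
General: b(n) = A·(5)^n - \frac{1}{2}.
Apply b(0) = 6: A - \frac{1}{2} = 6 ⇒ A = \frac{13}{2}.
So b(n) = \frac{13 \cdot 5^{n}}{2} - \frac{1}{2}.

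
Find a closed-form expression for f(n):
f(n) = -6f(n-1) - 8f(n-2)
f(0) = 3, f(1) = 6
Characteristic equation: x² + 6x + 8 = 0, which factors as (x - (-2))(x - (-4)) = 0.
Roots r₁ = -2, r₂ = -4 (distinct).
General solution: f(n) = A·(-2)^n + B·(-4)^n.
From f(0) = 3: A + B = 3.
From f(1) = 6: -2A - 4B = 6.
Solving: A = 9, B = -6.
So f(n) = 9 \left(-2\right)^{n} - 6 \left(-4\right)^{n}.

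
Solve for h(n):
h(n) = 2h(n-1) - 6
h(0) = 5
First-order linear non-homogeneous.
Homogeneous solution: h_h(n) = A·(2)^n.
Try constant particular solution h_p = K: K = 2K - 6 ⇒ K = 6.
General: h(n) = A·(2)^n + 6.
Apply h(0) = 5: A + 6 = 5 ⇒ A = -1.
So h(n) = 6 - 2^{n}.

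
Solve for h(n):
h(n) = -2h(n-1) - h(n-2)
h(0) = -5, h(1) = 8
Characteristic equation: x² + 2x + 1 = 0, which is (x - (-1))².
Repeated root r = -1.
General solution: h(n) = (A + Bn)·(-1)^n.
From h(0) = -5: A = -5.
From h(1) = 8: (A + B)·(-1) = 8 ⇒ B = -3.
So h(n) = \left(- 3 n - 5\right) \cdot (-1)^n.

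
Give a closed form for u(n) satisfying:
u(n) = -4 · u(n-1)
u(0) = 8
Pure geometric recurrence with ratio -4.
By induction u(n) = u(0) · (-4)^n = 8 \left(-4\right)^{n}.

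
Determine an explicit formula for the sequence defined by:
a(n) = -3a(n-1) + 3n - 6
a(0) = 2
First-order linear with linear forcing.
Homogeneous solution: a_h(n) = A·(-3)^n.
Try particular a_p(n) = pn + q. Substituting:
  pn + q = -3(p(n-1) + q) + 3n - 6.
Matching the n-coefficient: p = -3p + 3 ⇒ p = \frac{3}{4}.
Matching constants: q = 3p - 3q - 6 ⇒ q = - \frac{15}{16}.
General: a(n) = A·(-3)^n + \frac{3 n}{4} - \frac{15}{16}.
Apply a(0) = 2: A - \frac{15}{16} = 2 ⇒ A = \frac{47}{16}.
So a(n) = \frac{47 \left(-3\right)^{n}}{16} + \frac{3 n}{4} - \frac{15}{16}.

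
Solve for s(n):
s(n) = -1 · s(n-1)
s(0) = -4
Pure geometric recurrence with ratio -1.
By induction s(n) = s(0) · (-1)^n = - 4 \left(-1\right)^{n}.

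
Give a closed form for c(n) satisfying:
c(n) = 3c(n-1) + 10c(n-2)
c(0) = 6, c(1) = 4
Characteristic equation: x² - 3x - 10 = 0, which factors as (x - (-2))(x - (5)) = 0.
Roots r₁ = -2, r₂ = 5 (distinct).
General solution: c(n) = A·(-2)^n + B·(5)^n.
From c(0) = 6: A + B = 6.
From c(1) = 4: -2A + 5B = 4.
Solving: A = \frac{26}{7}, B = \frac{16}{7}.
So c(n) = \frac{26 \left(-2\right)^{n}}{7} + \frac{16 \cdot 5^{n}}{7}.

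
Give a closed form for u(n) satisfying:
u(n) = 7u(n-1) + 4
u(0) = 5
First-order linear non-homogeneous.
Homogeneous solution: u_h(n) = A·(7)^n.
Try constant particular solution u_p = K: K = 7K + 4 ⇒ K = - \frac{2}{3}.
General: u(n) = A·(7)^n - \frac{2}{3}.
Apply u(0) = 5: A - \frac{2}{3} = 5 ⇒ A = \frac{17}{3}.
So u(n) = \frac{17 \cdot 7^{n}}{3} - \frac{2}{3}.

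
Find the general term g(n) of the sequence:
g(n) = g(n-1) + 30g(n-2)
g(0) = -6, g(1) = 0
Characteristic equation: x² - x - 30 = 0, which factors as (x - (6))(x - (-5)) = 0.
Roots r₁ = 6, r₂ = -5 (distinct).
General solution: g(n) = A·(6)^n + B·(-5)^n.
From g(0) = -6: A + B = -6.
From g(1) = 0: 6A - 5B = 0.
Solving: A = - \frac{30}{11}, B = - \frac{36}{11}.
So g(n) = - \frac{36 \left(-5\right)^{n}}{11} - \frac{30 \cdot 6^{n}}{11}.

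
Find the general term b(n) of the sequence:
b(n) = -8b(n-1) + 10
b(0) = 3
First-order linear non-homogeneous.
Homogeneous solution: b_h(n) = A·(-8)^n.
Try constant particular solution b_p = K: K = -8K + 10 ⇒ K = \frac{10}{9}.
General: b(n) = A·(-8)^n + \frac{10}{9}.
Apply b(0) = 3: A + \frac{10}{9} = 3 ⇒ A = \frac{17}{9}.
So b(n) = \frac{17 \left(-8\right)^{n}}{9} + \frac{10}{9}.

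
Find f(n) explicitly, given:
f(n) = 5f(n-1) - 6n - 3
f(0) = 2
First-order linear with linear forcing.
Homogeneous solution: f_h(n) = A·(5)^n.
Try particular f_p(n) = pn + q. Substituting:
  pn + q = 5(p(n-1) + q) - 6n - 3.
Matching the n-coefficient: p = 5p - 6 ⇒ p = \frac{3}{2}.
Matching constants: q = -5p + 5q - 3 ⇒ q = \frac{21}{8}.
General: f(n) = A·(5)^n + \frac{3 n}{2} + \frac{21}{8}.
Apply f(0) = 2: A + \frac{21}{8} = 2 ⇒ A = - \frac{5}{8}.
So f(n) = - \frac{5 \cdot 5^{n}}{8} + \frac{3 n}{2} + \frac{21}{8}.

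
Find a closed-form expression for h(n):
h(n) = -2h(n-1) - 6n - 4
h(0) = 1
First-order linear with linear forcing.
Homogeneous solution: h_h(n) = A·(-2)^n.
Try particular h_p(n) = pn + q. Substituting:
  pn + q = -2(p(n-1) + q) - 6n - 4.
Matching the n-coefficient: p = -2p - 6 ⇒ p = -2.
Matching constants: q = 2p - 2q - 4 ⇒ q = - \frac{8}{3}.
General: h(n) = A·(-2)^n - 2 n - \frac{8}{3}.
Apply h(0) = 1: A - \frac{8}{3} = 1 ⇒ A = \frac{11}{3}.
So h(n) = \frac{11 \left(-2\right)^{n}}{3} - 2 n - \frac{8}{3}.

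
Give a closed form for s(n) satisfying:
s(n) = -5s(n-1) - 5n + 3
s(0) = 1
First-order linear with linear forcing.
Homogeneous solution: s_h(n) = A·(-5)^n.
Try particular s_p(n) = pn + q. Substituting:
  pn + q = -5(p(n-1) + q) - 5n + 3.
Matching the n-coefficient: p = -5p - 5 ⇒ p = - \frac{5}{6}.
Matching constants: q = 5p - 5q + 3 ⇒ q = - \frac{7}{36}.
General: s(n) = A·(-5)^n - \frac{5 n}{6} - \frac{7}{36}.
Apply s(0) = 1: A - \frac{7}{36} = 1 ⇒ A = \frac{43}{36}.
So s(n) = \frac{43 \left(-5\right)^{n}}{36} - \frac{5 n}{6} - \frac{7}{36}.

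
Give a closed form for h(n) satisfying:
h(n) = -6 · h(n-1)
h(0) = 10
Pure geometric recurrence with ratio -6.
By induction h(n) = h(0) · (-6)^n = 10 \left(-6\right)^{n}.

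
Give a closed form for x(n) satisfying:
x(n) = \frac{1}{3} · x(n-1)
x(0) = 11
Pure geometric recurrence with ratio \frac{1}{3}.
By induction x(n) = x(0) · (\frac{1}{3})^n = 11 \cdot 3^{- n}.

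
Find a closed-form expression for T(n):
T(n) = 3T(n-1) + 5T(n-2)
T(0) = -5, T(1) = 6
Characteristic equation: x² - 3x - 5 = 0.
Discriminant Δ = (3)² + 4·(5) = 29.
Roots r₁,₂ = (3 ± √29)/2, so r₁ = \frac{3}{2} + \frac{\sqrt{29}}{2}, r₂ = \frac{3}{2} - \frac{\sqrt{29}}{2}.
General solution: T(n) = A·r₁^n + B·r₂^n.
From the initial conditions, A + B = -5 and r₁A + r₂B = 6.
Since r₁ - r₂ = √29: A = (6 - (-5)r₂)/√29 = - \frac{5}{2} + \frac{27 \sqrt{29}}{58}, and B = -5 - A = - \frac{27 \sqrt{29}}{58} - \frac{5}{2}.
So T(n) = \left(- \frac{5}{2} + \frac{27 \sqrt{29}}{58}\right)\left(\frac{3}{2} + \frac{\sqrt{29}}{2}\right)^n + \left(- \frac{27 \sqrt{29}}{58} - \frac{5}{2}\right)\left(\frac{3}{2} - \frac{\sqrt{29}}{2}\right)^n.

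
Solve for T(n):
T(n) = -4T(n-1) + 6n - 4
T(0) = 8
First-order linear with linear forcing.
Homogeneous solution: T_h(n) = A·(-4)^n.
Try particular T_p(n) = pn + q. Substituting:
  pn + q = -4(p(n-1) + q) + 6n - 4.
Matching the n-coefficient: p = -4p + 6 ⇒ p = \frac{6}{5}.
Matching constants: q = 4p - 4q - 4 ⇒ q = \frac{4}{25}.
General: T(n) = A·(-4)^n + \frac{6 n}{5} + \frac{4}{25}.
Apply T(0) = 8: A + \frac{4}{25} = 8 ⇒ A = \frac{196}{25}.
So T(n) = \frac{196 \left(-4\right)^{n}}{25} + \frac{6 n}{5} + \frac{4}{25}.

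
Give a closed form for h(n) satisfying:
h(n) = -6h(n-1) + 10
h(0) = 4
First-order linear non-homogeneous.
Homogeneous solution: h_h(n) = A·(-6)^n.
Try constant particular solution h_p = K: K = -6K + 10 ⇒ K = \frac{10}{7}.
General: h(n) = A·(-6)^n + \frac{10}{7}.
Apply h(0) = 4: A + \frac{10}{7} = 4 ⇒ A = \frac{18}{7}.
So h(n) = \frac{18 \left(-6\right)^{n}}{7} + \frac{10}{7}.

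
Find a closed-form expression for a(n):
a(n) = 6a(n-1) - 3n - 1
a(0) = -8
First-order linear with linear forcing.
Homogeneous solution: a_h(n) = A·(6)^n.
Try particular a_p(n) = pn + q. Substituting:
  pn + q = 6(p(n-1) + q) - 3n - 1.
Matching the n-coefficient: p = 6p - 3 ⇒ p = \frac{3}{5}.
Matching constants: q = -6p + 6q - 1 ⇒ q = \frac{23}{25}.
General: a(n) = A·(6)^n + \frac{3 n}{5} + \frac{23}{25}.
Apply a(0) = -8: A + \frac{23}{25} = -8 ⇒ A = - \frac{223}{25}.
So a(n) = - \frac{223 \cdot 6^{n}}{25} + \frac{3 n}{5} + \frac{23}{25}.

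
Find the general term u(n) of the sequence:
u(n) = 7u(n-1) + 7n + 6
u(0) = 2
First-order linear with linear forcing.
Homogeneous solution: u_h(n) = A·(7)^n.
Try particular u_p(n) = pn + q. Substituting:
  pn + q = 7(p(n-1) + q) + 7n + 6.
Matching the n-coefficient: p = 7p + 7 ⇒ p = - \frac{7}{6}.
Matching constants: q = -7p + 7q + 6 ⇒ q = - \frac{85}{36}.
General: u(n) = A·(7)^n - \frac{7 n}{6} - \frac{85}{36}.
Apply u(0) = 2: A - \frac{85}{36} = 2 ⇒ A = \frac{157}{36}.
So u(n) = \frac{157 \cdot 7^{n}}{36} - \frac{7 n}{6} - \frac{85}{36}.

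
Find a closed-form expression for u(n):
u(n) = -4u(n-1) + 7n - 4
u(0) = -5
First-order linear with linear forcing.
Homogeneous solution: u_h(n) = A·(-4)^n.
Try particular u_p(n) = pn + q. Substituting:
  pn + q = -4(p(n-1) + q) + 7n - 4.
Matching the n-coefficient: p = -4p + 7 ⇒ p = \frac{7}{5}.
Matching constants: q = 4p - 4q - 4 ⇒ q = \frac{8}{25}.
General: u(n) = A·(-4)^n + \frac{7 n}{5} + \frac{8}{25}.
Apply u(0) = -5: A + \frac{8}{25} = -5 ⇒ A = - \frac{133}{25}.
So u(n) = - \frac{133 \left(-4\right)^{n}}{25} + \frac{7 n}{5} + \frac{8}{25}.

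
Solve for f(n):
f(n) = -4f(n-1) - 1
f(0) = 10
First-order linear non-homogeneous.
Homogeneous solution: f_h(n) = A·(-4)^n.
Try constant particular solution f_p = K: K = -4K - 1 ⇒ K = - \frac{1}{5}.
General: f(n) = A·(-4)^n - \frac{1}{5}.
Apply f(0) = 10: A - \frac{1}{5} = 10 ⇒ A = \frac{51}{5}.
So f(n) = \frac{51 \left(-4\right)^{n}}{5} - \frac{1}{5}.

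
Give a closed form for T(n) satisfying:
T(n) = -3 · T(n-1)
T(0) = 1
Pure geometric recurrence with ratio -3.
By induction T(n) = T(0) · (-3)^n = \left(-3\right)^{n}.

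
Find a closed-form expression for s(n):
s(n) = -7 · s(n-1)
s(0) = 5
Pure geometric recurrence with ratio -7.
By induction s(n) = s(0) · (-7)^n = 5 \left(-7\right)^{n}.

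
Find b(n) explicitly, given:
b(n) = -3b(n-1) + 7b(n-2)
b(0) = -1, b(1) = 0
Characteristic equation: x² + 3x - 7 = 0.
Discriminant Δ = (-3)² + 4·(7) = 37.
Roots r₁,₂ = (-3 ± √37)/2, so r₁ = - \frac{3}{2} + \frac{\sqrt{37}}{2}, r₂ = - \frac{\sqrt{37}}{2} - \frac{3}{2}.
General solution: b(n) = A·r₁^n + B·r₂^n.
From the initial conditions, A + B = -1 and r₁A + r₂B = 0.
Since r₁ - r₂ = √37: A = (0 - (-1)r₂)/√37 = - \frac{1}{2} - \frac{3 \sqrt{37}}{74}, and B = -1 - A = - \frac{1}{2} + \frac{3 \sqrt{37}}{74}.
So b(n) = \left(- \frac{1}{2} - \frac{3 \sqrt{37}}{74}\right)\left(- \frac{3}{2} + \frac{\sqrt{37}}{2}\right)^n + \left(- \frac{1}{2} + \frac{3 \sqrt{37}}{74}\right)\left(- \frac{\sqrt{37}}{2} - \frac{3}{2}\right)^n.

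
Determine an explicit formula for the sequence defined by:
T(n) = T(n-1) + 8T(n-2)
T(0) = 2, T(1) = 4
Characteristic equation: x² - x - 8 = 0.
Discriminant Δ = (1)² + 4·(8) = 33.
Roots r₁,₂ = (1 ± √33)/2, so r₁ = \frac{1}{2} + \frac{\sqrt{33}}{2}, r₂ = \frac{1}{2} - \frac{\sqrt{33}}{2}.
General solution: T(n) = A·r₁^n + B·r₂^n.
From the initial conditions, A + B = 2 and r₁A + r₂B = 4.
Since r₁ - r₂ = √33: A = (4 - (2)r₂)/√33 = \frac{\sqrt{33}}{11} + 1, and B = 2 - A = 1 - \frac{\sqrt{33}}{11}.
So T(n) = \left(\frac{\sqrt{33}}{11} + 1\right)\left(\frac{1}{2} + \frac{\sqrt{33}}{2}\right)^n + \left(1 - \frac{\sqrt{33}}{11}\right)\left(\frac{1}{2} - \frac{\sqrt{33}}{2}\right)^n.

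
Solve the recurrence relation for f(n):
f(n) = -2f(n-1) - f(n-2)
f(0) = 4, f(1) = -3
Characteristic equation: x² + 2x + 1 = 0, which is (x - (-1))².
Repeated root r = -1.
General solution: f(n) = (A + Bn)·(-1)^n.
From f(0) = 4: A = 4.
From f(1) = -3: (A + B)·(-1) = -3 ⇒ B = -1.
So f(n) = \left(4 - n\right) \cdot (-1)^n.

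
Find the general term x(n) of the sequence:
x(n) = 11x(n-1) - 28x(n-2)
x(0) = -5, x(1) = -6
Characteristic equation: x² - 11x + 28 = 0, which factors as (x - (7))(x - (4)) = 0.
Roots r₁ = 7, r₂ = 4 (distinct).
General solution: x(n) = A·(7)^n + B·(4)^n.
From x(0) = -5: A + B = -5.
From x(1) = -6: 7A + 4B = -6.
Solving: A = \frac{14}{3}, B = - \frac{29}{3}.
So x(n) = - \frac{29 \cdot 4^{n}}{3} + \frac{14 \cdot 7^{n}}{3}.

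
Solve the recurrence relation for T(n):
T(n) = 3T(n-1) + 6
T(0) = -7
First-order linear non-homogeneous.
Homogeneous solution: T_h(n) = A·(3)^n.
Try constant particular solution T_p = K: K = 3K + 6 ⇒ K = -3.
General: T(n) = A·(3)^n - 3.
Apply T(0) = -7: A - 3 = -7 ⇒ A = -4.
So T(n) = - 4 \cdot 3^{n} - 3.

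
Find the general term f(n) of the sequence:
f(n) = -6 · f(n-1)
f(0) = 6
Pure geometric recurrence with ratio -6.
By induction f(n) = f(0) · (-6)^n = 6 \left(-6\right)^{n}.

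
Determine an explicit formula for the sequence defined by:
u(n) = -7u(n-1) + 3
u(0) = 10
First-order linear non-homogeneous.
Homogeneous solution: u_h(n) = A·(-7)^n.
Try constant particular solution u_p = K: K = -7K + 3 ⇒ K = \frac{3}{8}.
General: u(n) = A·(-7)^n + \frac{3}{8}.
Apply u(0) = 10: A + \frac{3}{8} = 10 ⇒ A = \frac{77}{8}.
So u(n) = \frac{77 \left(-7\right)^{n}}{8} + \frac{3}{8}.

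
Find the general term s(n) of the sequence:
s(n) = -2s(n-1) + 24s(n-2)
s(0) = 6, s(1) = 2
Characteristic equation: x² + 2x - 24 = 0, which factors as (x - (4))(x - (-6)) = 0.
Roots r₁ = 4, r₂ = -6 (distinct).
General solution: s(n) = A·(4)^n + B·(-6)^n.
From s(0) = 6: A + B = 6.
From s(1) = 2: 4A - 6B = 2.
Solving: A = \frac{19}{5}, B = \frac{11}{5}.
So s(n) = \frac{11 \left(-6\right)^{n}}{5} + \frac{19 \cdot 4^{n}}{5}.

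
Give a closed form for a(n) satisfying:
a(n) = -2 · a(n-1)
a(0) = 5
Pure geometric recurrence with ratio -2.
By induction a(n) = a(0) · (-2)^n = 5 \left(-2\right)^{n}.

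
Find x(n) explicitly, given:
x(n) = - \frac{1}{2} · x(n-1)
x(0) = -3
Pure geometric recurrence with ratio - \frac{1}{2}.
By induction x(n) = x(0) · (- \frac{1}{2})^n = - 3 \left(- \frac{1}{2}\right)^{n}.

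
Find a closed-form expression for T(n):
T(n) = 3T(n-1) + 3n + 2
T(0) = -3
First-order linear with linear forcing.
Homogeneous solution: T_h(n) = A·(3)^n.
Try particular T_p(n) = pn + q. Substituting:
  pn + q = 3(p(n-1) + q) + 3n + 2.
Matching the n-coefficient: p = 3p + 3 ⇒ p = - \frac{3}{2}.
Matching constants: q = -3p + 3q + 2 ⇒ q = - \frac{13}{4}.
General: T(n) = A·(3)^n - \frac{3 n}{2} - \frac{13}{4}.
Apply T(0) = -3: A - \frac{13}{4} = -3 ⇒ A = \frac{1}{4}.
So T(n) = \frac{3^{n}}{4} - \frac{3 n}{2} - \frac{13}{4}.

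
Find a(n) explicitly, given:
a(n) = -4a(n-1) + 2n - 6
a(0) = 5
First-order linear with linear forcing.
Homogeneous solution: a_h(n) = A·(-4)^n.
Try particular a_p(n) = pn + q. Substituting:
  pn + q = -4(p(n-1) + q) + 2n - 6.
Matching the n-coefficient: p = -4p + 2 ⇒ p = \frac{2}{5}.
Matching constants: q = 4p - 4q - 6 ⇒ q = - \frac{22}{25}.
General: a(n) = A·(-4)^n + \frac{2 n}{5} - \frac{22}{25}.
Apply a(0) = 5: A - \frac{22}{25} = 5 ⇒ A = \frac{147}{25}.
So a(n) = \frac{147 \left(-4\right)^{n}}{25} + \frac{2 n}{5} - \frac{22}{25}.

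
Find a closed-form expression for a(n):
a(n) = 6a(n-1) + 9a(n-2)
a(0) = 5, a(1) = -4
Characteristic equation: x² - 6x - 9 = 0.
Discriminant Δ = (6)² + 4·(9) = 72.
Roots r₁,₂ = (6 ± √72)/2, so r₁ = 3 + 3 \sqrt{2}, r₂ = 3 - 3 \sqrt{2}.
General solution: a(n) = A·r₁^n + B·r₂^n.
From the initial conditions, A + B = 5 and r₁A + r₂B = -4.
Since r₁ - r₂ = √72: A = (-4 - (5)r₂)/√72 = \frac{5}{2} - \frac{19 \sqrt{2}}{12}, and B = 5 - A = \frac{19 \sqrt{2}}{12} + \frac{5}{2}.
So a(n) = \left(\frac{5}{2} - \frac{19 \sqrt{2}}{12}\right)\left(3 + 3 \sqrt{2}\right)^n + \left(\frac{19 \sqrt{2}}{12} + \frac{5}{2}\right)\left(3 - 3 \sqrt{2}\right)^n.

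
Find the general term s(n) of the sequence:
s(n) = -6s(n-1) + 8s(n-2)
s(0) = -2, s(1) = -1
Characteristic equation: x² + 6x - 8 = 0.
Discriminant Δ = (-6)² + 4·(8) = 68.
Roots r₁,₂ = (-6 ± √68)/2, so r₁ = -3 + \sqrt{17}, r₂ = - \sqrt{17} - 3.
General solution: s(n) = A·r₁^n + B·r₂^n.
From the initial conditions, A + B = -2 and r₁A + r₂B = -1.
Since r₁ - r₂ = √68: A = (-1 - (-2)r₂)/√68 = -1 - \frac{7 \sqrt{17}}{34}, and B = -2 - A = -1 + \frac{7 \sqrt{17}}{34}.
So s(n) = \left(-1 - \frac{7 \sqrt{17}}{34}\right)\left(-3 + \sqrt{17}\right)^n + \left(-1 + \frac{7 \sqrt{17}}{34}\right)\left(- \sqrt{17} - 3\right)^n.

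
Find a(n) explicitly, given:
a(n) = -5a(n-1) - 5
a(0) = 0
First-order linear non-homogeneous.
Homogeneous solution: a_h(n) = A·(-5)^n.
Try constant particular solution a_p = K: K = -5K - 5 ⇒ K = - \frac{5}{6}.
General: a(n) = A·(-5)^n - \frac{5}{6}.
Apply a(0) = 0: A - \frac{5}{6} = 0 ⇒ A = \frac{5}{6}.
So a(n) = \frac{5 \left(-5\right)^{n}}{6} - \frac{5}{6}.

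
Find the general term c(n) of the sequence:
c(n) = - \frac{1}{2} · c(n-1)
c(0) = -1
Pure geometric recurrence with ratio - \frac{1}{2}.
By induction c(n) = c(0) · (- \frac{1}{2})^n = - \left(- \frac{1}{2}\right)^{n}.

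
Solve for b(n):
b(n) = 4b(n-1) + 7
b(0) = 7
First-order linear non-homogeneous.
Homogeneous solution: b_h(n) = A·(4)^n.
Try constant particular solution b_p = K: K = 4K + 7 ⇒ K = - \frac{7}{3}.
General: b(n) = A·(4)^n - \frac{7}{3}.
Apply b(0) = 7: A - \frac{7}{3} = 7 ⇒ A = \frac{28}{3}.
So b(n) = \frac{28 \cdot 4^{n}}{3} - \frac{7}{3}.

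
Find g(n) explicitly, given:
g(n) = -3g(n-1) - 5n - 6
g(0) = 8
First-order linear with linear forcing.
Homogeneous solution: g_h(n) = A·(-3)^n.
Try particular g_p(n) = pn + q. Substituting:
  pn + q = -3(p(n-1) + q) - 5n - 6.
Matching the n-coefficient: p = -3p - 5 ⇒ p = - \frac{5}{4}.
Matching constants: q = 3p - 3q - 6 ⇒ q = - \frac{39}{16}.
General: g(n) = A·(-3)^n - \frac{5 n}{4} - \frac{39}{16}.
Apply g(0) = 8: A - \frac{39}{16} = 8 ⇒ A = \frac{167}{16}.
So g(n) = \frac{167 \left(-3\right)^{n}}{16} - \frac{5 n}{4} - \frac{39}{16}.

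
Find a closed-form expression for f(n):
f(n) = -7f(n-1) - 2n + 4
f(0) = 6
First-order linear with linear forcing.
Homogeneous solution: f_h(n) = A·(-7)^n.
Try particular f_p(n) = pn + q. Substituting:
  pn + q = -7(p(n-1) + q) - 2n + 4.
Matching the n-coefficient: p = -7p - 2 ⇒ p = - \frac{1}{4}.
Matching constants: q = 7p - 7q + 4 ⇒ q = \frac{9}{32}.
General: f(n) = A·(-7)^n - \frac{n}{4} + \frac{9}{32}.
Apply f(0) = 6: A + \frac{9}{32} = 6 ⇒ A = \frac{183}{32}.
So f(n) = \frac{183 \left(-7\right)^{n}}{32} - \frac{n}{4} + \frac{9}{32}.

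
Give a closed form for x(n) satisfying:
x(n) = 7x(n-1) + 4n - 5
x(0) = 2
First-order linear with linear forcing.
Homogeneous solution: x_h(n) = A·(7)^n.
Try particular x_p(n) = pn + q. Substituting:
  pn + q = 7(p(n-1) + q) + 4n - 5.
Matching the n-coefficient: p = 7p + 4 ⇒ p = - \frac{2}{3}.
Matching constants: q = -7p + 7q - 5 ⇒ q = \frac{1}{18}.
General: x(n) = A·(7)^n - \frac{2 n}{3} + \frac{1}{18}.
Apply x(0) = 2: A + \frac{1}{18} = 2 ⇒ A = \frac{35}{18}.
So x(n) = \frac{35 \cdot 7^{n}}{18} - \frac{2 n}{3} + \frac{1}{18}.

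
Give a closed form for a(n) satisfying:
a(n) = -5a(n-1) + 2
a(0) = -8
First-order linear non-homogeneous.
Homogeneous solution: a_h(n) = A·(-5)^n.
Try constant particular solution a_p = K: K = -5K + 2 ⇒ K = \frac{1}{3}.
General: a(n) = A·(-5)^n + \frac{1}{3}.
Apply a(0) = -8: A + \frac{1}{3} = -8 ⇒ A = - \frac{25}{3}.
So a(n) = \frac{1}{3} - \frac{25 \left(-5\right)^{n}}{3}.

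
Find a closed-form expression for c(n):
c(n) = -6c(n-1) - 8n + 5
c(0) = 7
First-order linear with linear forcing.
Homogeneous solution: c_h(n) = A·(-6)^n.
Try particular c_p(n) = pn + q. Substituting:
  pn + q = -6(p(n-1) + q) - 8n + 5.
Matching the n-coefficient: p = -6p - 8 ⇒ p = - \frac{8}{7}.
Matching constants: q = 6p - 6q + 5 ⇒ q = - \frac{13}{49}.
General: c(n) = A·(-6)^n - \frac{8 n}{7} - \frac{13}{49}.
Apply c(0) = 7: A - \frac{13}{49} = 7 ⇒ A = \frac{356}{49}.
So c(n) = \frac{356 \left(-6\right)^{n}}{49} - \frac{8 n}{7} - \frac{13}{49}.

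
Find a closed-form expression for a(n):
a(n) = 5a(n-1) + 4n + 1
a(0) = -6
First-order linear with linear forcing.
Homogeneous solution: a_h(n) = A·(5)^n.
Try particular a_p(n) = pn + q. Substituting:
  pn + q = 5(p(n-1) + q) + 4n + 1.
Matching the n-coefficient: p = 5p + 4 ⇒ p = -1.
Matching constants: q = -5p + 5q + 1 ⇒ q = - \frac{3}{2}.
General: a(n) = A·(5)^n - n - \frac{3}{2}.
Apply a(0) = -6: A - \frac{3}{2} = -6 ⇒ A = - \frac{9}{2}.
So a(n) = - \frac{9 \cdot 5^{n}}{2} - n - \frac{3}{2}.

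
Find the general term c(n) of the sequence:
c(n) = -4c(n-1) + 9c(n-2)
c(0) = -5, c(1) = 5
Characteristic equation: x² + 4x - 9 = 0.
Discriminant Δ = (-4)² + 4·(9) = 52.
Roots r₁,₂ = (-4 ± √52)/2, so r₁ = -2 + \sqrt{13}, r₂ = - \sqrt{13} - 2.
General solution: c(n) = A·r₁^n + B·r₂^n.
From the initial conditions, A + B = -5 and r₁A + r₂B = 5.
Since r₁ - r₂ = √52: A = (5 - (-5)r₂)/√52 = - \frac{5}{2} - \frac{5 \sqrt{13}}{26}, and B = -5 - A = - \frac{5}{2} + \frac{5 \sqrt{13}}{26}.
So c(n) = \left(- \frac{5}{2} - \frac{5 \sqrt{13}}{26}\right)\left(-2 + \sqrt{13}\right)^n + \left(- \frac{5}{2} + \frac{5 \sqrt{13}}{26}\right)\left(- \sqrt{13} - 2\right)^n.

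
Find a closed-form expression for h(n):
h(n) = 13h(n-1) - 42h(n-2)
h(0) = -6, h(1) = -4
Characteristic equation: x² - 13x + 42 = 0, which factors as (x - (6))(x - (7)) = 0.
Roots r₁ = 6, r₂ = 7 (distinct).
General solution: h(n) = A·(6)^n + B·(7)^n.
From h(0) = -6: A + B = -6.
From h(1) = -4: 6A + 7B = -4.
Solving: A = -38, B = 32.
So h(n) = - 38 \cdot 6^{n} + 32 \cdot 7^{n}.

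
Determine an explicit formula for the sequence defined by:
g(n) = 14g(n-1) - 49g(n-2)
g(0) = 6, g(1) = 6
Characteristic equation: x² - 14x + 49 = 0, which is (x - (7))².
Repeated root r = 7.
General solution: g(n) = (A + Bn)·(7)^n.
From g(0) = 6: A = 6.
From g(1) = 6: (A + B)·(7) = 6 ⇒ B = - \frac{36}{7}.
So g(n) = \left(6 - \frac{36 n}{7}\right) \cdot (7)^n.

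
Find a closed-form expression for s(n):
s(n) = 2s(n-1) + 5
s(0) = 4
First-order linear non-homogeneous.
Homogeneous solution: s_h(n) = A·(2)^n.
Try constant particular solution s_p = K: K = 2K + 5 ⇒ K = -5.
General: s(n) = A·(2)^n - 5.
Apply s(0) = 4: A - 5 = 4 ⇒ A = 9.
So s(n) = 9 \cdot 2^{n} - 5.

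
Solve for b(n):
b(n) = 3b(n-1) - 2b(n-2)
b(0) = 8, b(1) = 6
Characteristic equation: x² - 3x + 2 = 0, which factors as (x - (1))(x - (2)) = 0.
Roots r₁ = 1, r₂ = 2 (distinct).
General solution: b(n) = A·(1)^n + B·(2)^n.
From b(0) = 8: A + B = 8.
From b(1) = 6: A + 2B = 6.
Solving: A = 10, B = -2.
So b(n) = 10 - 2 \cdot 2^{n}.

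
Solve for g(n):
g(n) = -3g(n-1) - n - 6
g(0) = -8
First-order linear with linear forcing.
Homogeneous solution: g_h(n) = A·(-3)^n.
Try particular g_p(n) = pn + q. Substituting:
  pn + q = -3(p(n-1) + q) - n - 6.
Matching the n-coefficient: p = -3p - 1 ⇒ p = - \frac{1}{4}.
Matching constants: q = 3p - 3q - 6 ⇒ q = - \frac{27}{16}.
General: g(n) = A·(-3)^n - \frac{n}{4} - \frac{27}{16}.
Apply g(0) = -8: A - \frac{27}{16} = -8 ⇒ A = - \frac{101}{16}.
So g(n) = - \frac{101 \left(-3\right)^{n}}{16} - \frac{n}{4} - \frac{27}{16}.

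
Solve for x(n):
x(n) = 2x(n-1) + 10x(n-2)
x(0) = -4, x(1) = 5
Characteristic equation: x² - 2x - 10 = 0.
Discriminant Δ = (2)² + 4·(10) = 44.
Roots r₁,₂ = (2 ± √44)/2, so r₁ = 1 + \sqrt{11}, r₂ = 1 - \sqrt{11}.
General solution: x(n) = A·r₁^n + B·r₂^n.
From the initial conditions, A + B = -4 and r₁A + r₂B = 5.
Since r₁ - r₂ = √44: A = (5 - (-4)r₂)/√44 = -2 + \frac{9 \sqrt{11}}{22}, and B = -4 - A = -2 - \frac{9 \sqrt{11}}{22}.
So x(n) = \left(-2 + \frac{9 \sqrt{11}}{22}\right)\left(1 + \sqrt{11}\right)^n + \left(-2 - \frac{9 \sqrt{11}}{22}\right)\left(1 - \sqrt{11}\right)^n.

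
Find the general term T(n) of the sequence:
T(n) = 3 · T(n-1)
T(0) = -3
Pure geometric recurrence with ratio 3.
By induction T(n) = T(0) · (3)^n = - 3 \cdot 3^{n}.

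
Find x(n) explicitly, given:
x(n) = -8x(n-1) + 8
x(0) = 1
First-order linear non-homogeneous.
Homogeneous solution: x_h(n) = A·(-8)^n.
Try constant particular solution x_p = K: K = -8K + 8 ⇒ K = \frac{8}{9}.
General: x(n) = A·(-8)^n + \frac{8}{9}.
Apply x(0) = 1: A + \frac{8}{9} = 1 ⇒ A = \frac{1}{9}.
So x(n) = \frac{\left(-8\right)^{n}}{9} + \frac{8}{9}.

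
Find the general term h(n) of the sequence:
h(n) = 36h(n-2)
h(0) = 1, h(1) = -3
Characteristic equation: x² - 36 = 0, which factors as (x - (-6))(x - (6)) = 0.
Roots r₁ = -6, r₂ = 6 (distinct).
General solution: h(n) = A·(-6)^n + B·(6)^n.
From h(0) = 1: A + B = 1.
From h(1) = -3: -6A + 6B = -3.
Solving: A = \frac{3}{4}, B = \frac{1}{4}.
So h(n) = \frac{3 \left(-6\right)^{n}}{4} + \frac{6^{n}}{4}.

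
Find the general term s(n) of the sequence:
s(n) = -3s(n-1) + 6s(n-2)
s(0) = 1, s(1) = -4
Characteristic equation: x² + 3x - 6 = 0.
Discriminant Δ = (-3)² + 4·(6) = 33.
Roots r₁,₂ = (-3 ± √33)/2, so r₁ = - \frac{3}{2} + \frac{\sqrt{33}}{2}, r₂ = - \frac{\sqrt{33}}{2} - \frac{3}{2}.
General solution: s(n) = A·r₁^n + B·r₂^n.
From the initial conditions, A + B = 1 and r₁A + r₂B = -4.
Since r₁ - r₂ = √33: A = (-4 - (1)r₂)/√33 = \frac{1}{2} - \frac{5 \sqrt{33}}{66}, and B = 1 - A = \frac{5 \sqrt{33}}{66} + \frac{1}{2}.
So s(n) = \left(\frac{1}{2} - \frac{5 \sqrt{33}}{66}\right)\left(- \frac{3}{2} + \frac{\sqrt{33}}{2}\right)^n + \left(\frac{5 \sqrt{33}}{66} + \frac{1}{2}\right)\left(- \frac{\sqrt{33}}{2} - \frac{3}{2}\right)^n.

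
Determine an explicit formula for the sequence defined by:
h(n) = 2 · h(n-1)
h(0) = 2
Pure geometric recurrence with ratio 2.
By induction h(n) = h(0) · (2)^n = 2 \cdot 2^{n}.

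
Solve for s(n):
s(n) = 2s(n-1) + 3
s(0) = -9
First-order linear non-homogeneous.
Homogeneous solution: s_h(n) = A·(2)^n.
Try constant particular solution s_p = K: K = 2K + 3 ⇒ K = -3.
General: s(n) = A·(2)^n - 3.
Apply s(0) = -9: A - 3 = -9 ⇒ A = -6.
So s(n) = - 6 \cdot 2^{n} - 3.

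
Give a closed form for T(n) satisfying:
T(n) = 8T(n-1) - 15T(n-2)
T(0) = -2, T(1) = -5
Characteristic equation: x² - 8x + 15 = 0, which factors as (x - (5))(x - (3)) = 0.
Roots r₁ = 5, r₂ = 3 (distinct).
General solution: T(n) = A·(5)^n + B·(3)^n.
From T(0) = -2: A + B = -2.
From T(1) = -5: 5A + 3B = -5.
Solving: A = \frac{1}{2}, B = - \frac{5}{2}.
So T(n) = - \frac{5 \cdot 3^{n}}{2} + \frac{5^{n}}{2}.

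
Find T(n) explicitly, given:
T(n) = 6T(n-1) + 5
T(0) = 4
First-order linear non-homogeneous.
Homogeneous solution: T_h(n) = A·(6)^n.
Try constant particular solution T_p = K: K = 6K + 5 ⇒ K = -1.
General: T(n) = A·(6)^n - 1.
Apply T(0) = 4: A - 1 = 4 ⇒ A = 5.
So T(n) = 5 \cdot 6^{n} - 1.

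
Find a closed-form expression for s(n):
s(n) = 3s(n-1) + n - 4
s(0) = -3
First-order linear with linear forcing.
Homogeneous solution: s_h(n) = A·(3)^n.
Try particular s_p(n) = pn + q. Substituting:
  pn + q = 3(p(n-1) + q) + n - 4.
Matching the n-coefficient: p = 3p + 1 ⇒ p = - \frac{1}{2}.
Matching constants: q = -3p + 3q - 4 ⇒ q = \frac{5}{4}.
General: s(n) = A·(3)^n - \frac{n}{2} + \frac{5}{4}.
Apply s(0) = -3: A + \frac{5}{4} = -3 ⇒ A = - \frac{17}{4}.
So s(n) = - \frac{17 \cdot 3^{n}}{4} - \frac{n}{2} + \frac{5}{4}.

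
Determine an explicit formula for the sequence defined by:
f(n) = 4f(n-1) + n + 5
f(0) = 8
First-order linear with linear forcing.
Homogeneous solution: f_h(n) = A·(4)^n.
Try particular f_p(n) = pn + q. Substituting:
  pn + q = 4(p(n-1) + q) + n + 5.
Matching the n-coefficient: p = 4p + 1 ⇒ p = - \frac{1}{3}.
Matching constants: q = -4p + 4q + 5 ⇒ q = - \frac{19}{9}.
General: f(n) = A·(4)^n - \frac{n}{3} - \frac{19}{9}.
Apply f(0) = 8: A - \frac{19}{9} = 8 ⇒ A = \frac{91}{9}.
So f(n) = \frac{91 \cdot 4^{n}}{9} - \frac{n}{3} - \frac{19}{9}.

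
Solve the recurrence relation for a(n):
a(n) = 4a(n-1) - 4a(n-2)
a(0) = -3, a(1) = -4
Characteristic equation: x² - 4x + 4 = 0, which is (x - (2))².
Repeated root r = 2.
General solution: a(n) = (A + Bn)·(2)^n.
From a(0) = -3: A = -3.
From a(1) = -4: (A + B)·(2) = -4 ⇒ B = 1.
So a(n) = \left(n - 3\right) \cdot (2)^n.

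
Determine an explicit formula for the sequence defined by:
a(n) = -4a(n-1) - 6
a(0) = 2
First-order linear non-homogeneous.
Homogeneous solution: a_h(n) = A·(-4)^n.
Try constant particular solution a_p = K: K = -4K - 6 ⇒ K = - \frac{6}{5}.
General: a(n) = A·(-4)^n - \frac{6}{5}.
Apply a(0) = 2: A - \frac{6}{5} = 2 ⇒ A = \frac{16}{5}.
So a(n) = \frac{16 \left(-4\right)^{n}}{5} - \frac{6}{5}.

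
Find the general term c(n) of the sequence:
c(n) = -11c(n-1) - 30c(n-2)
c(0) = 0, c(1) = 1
Characteristic equation: x² + 11x + 30 = 0, which factors as (x - (-6))(x - (-5)) = 0.
Roots r₁ = -6, r₂ = -5 (distinct).
General solution: c(n) = A·(-6)^n + B·(-5)^n.
From c(0) = 0: A + B = 0.
From c(1) = 1: -6A - 5B = 1.
Solving: A = -1, B = 1.
So c(n) = \left(-5\right)^{n} - \left(-6\right)^{n}.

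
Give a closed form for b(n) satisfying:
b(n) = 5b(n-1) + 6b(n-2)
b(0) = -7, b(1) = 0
Characteristic equation: x² - 5x - 6 = 0, which factors as (x - (-1))(x - (6)) = 0.
Roots r₁ = -1, r₂ = 6 (distinct).
General solution: b(n) = A·(-1)^n + B·(6)^n.
From b(0) = -7: A + B = -7.
From b(1) = 0: -A + 6B = 0.
Solving: A = -6, B = -1.
So b(n) = - 6 \left(-1\right)^{n} - 6^{n}.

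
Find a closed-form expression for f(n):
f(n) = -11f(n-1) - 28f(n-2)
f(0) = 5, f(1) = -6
Characteristic equation: x² + 11x + 28 = 0, which factors as (x - (-4))(x - (-7)) = 0.
Roots r₁ = -4, r₂ = -7 (distinct).
General solution: f(n) = A·(-4)^n + B·(-7)^n.
From f(0) = 5: A + B = 5.
From f(1) = -6: -4A - 7B = -6.
Solving: A = \frac{29}{3}, B = - \frac{14}{3}.
So f(n) = \frac{29 \left(-4\right)^{n}}{3} - \frac{14 \left(-7\right)^{n}}{3}.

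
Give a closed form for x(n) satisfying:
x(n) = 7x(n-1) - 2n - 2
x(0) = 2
First-order linear with linear forcing.
Homogeneous solution: x_h(n) = A·(7)^n.
Try particular x_p(n) = pn + q. Substituting:
  pn + q = 7(p(n-1) + q) - 2n - 2.
Matching the n-coefficient: p = 7p - 2 ⇒ p = \frac{1}{3}.
Matching constants: q = -7p + 7q - 2 ⇒ q = \frac{13}{18}.
General: x(n) = A·(7)^n + \frac{n}{3} + \frac{13}{18}.
Apply x(0) = 2: A + \frac{13}{18} = 2 ⇒ A = \frac{23}{18}.
So x(n) = \frac{23 \cdot 7^{n}}{18} + \frac{n}{3} + \frac{13}{18}.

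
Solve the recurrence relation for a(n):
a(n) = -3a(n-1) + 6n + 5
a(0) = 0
First-order linear with linear forcing.
Homogeneous solution: a_h(n) = A·(-3)^n.
Try particular a_p(n) = pn + q. Substituting:
  pn + q = -3(p(n-1) + q) + 6n + 5.
Matching the n-coefficient: p = -3p + 6 ⇒ p = \frac{3}{2}.
Matching constants: q = 3p - 3q + 5 ⇒ q = \frac{19}{8}.
General: a(n) = A·(-3)^n + \frac{3 n}{2} + \frac{19}{8}.
Apply a(0) = 0: A + \frac{19}{8} = 0 ⇒ A = - \frac{19}{8}.
So a(n) = - \frac{19 \left(-3\right)^{n}}{8} + \frac{3 n}{2} + \frac{19}{8}.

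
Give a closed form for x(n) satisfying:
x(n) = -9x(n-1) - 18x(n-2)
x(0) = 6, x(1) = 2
Characteristic equation: x² + 9x + 18 = 0, which factors as (x - (-3))(x - (-6)) = 0.
Roots r₁ = -3, r₂ = -6 (distinct).
General solution: x(n) = A·(-3)^n + B·(-6)^n.
From x(0) = 6: A + B = 6.
From x(1) = 2: -3A - 6B = 2.
Solving: A = \frac{38}{3}, B = - \frac{20}{3}.
So x(n) = \frac{38 \left(-3\right)^{n}}{3} - \frac{20 \left(-6\right)^{n}}{3}.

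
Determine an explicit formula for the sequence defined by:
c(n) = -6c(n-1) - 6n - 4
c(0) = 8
First-order linear with linear forcing.
Homogeneous solution: c_h(n) = A·(-6)^n.
Try particular c_p(n) = pn + q. Substituting:
  pn + q = -6(p(n-1) + q) - 6n - 4.
Matching the n-coefficient: p = -6p - 6 ⇒ p = - \frac{6}{7}.
Matching constants: q = 6p - 6q - 4 ⇒ q = - \frac{64}{49}.
General: c(n) = A·(-6)^n - \frac{6 n}{7} - \frac{64}{49}.
Apply c(0) = 8: A - \frac{64}{49} = 8 ⇒ A = \frac{456}{49}.
So c(n) = \frac{456 \left(-6\right)^{n}}{49} - \frac{6 n}{7} - \frac{64}{49}.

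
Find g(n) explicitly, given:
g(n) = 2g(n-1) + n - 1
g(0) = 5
First-order linear with linear forcing.
Homogeneous solution: g_h(n) = A·(2)^n.
Try particular g_p(n) = pn + q. Substituting:
  pn + q = 2(p(n-1) + q) + n - 1.
Matching the n-coefficient: p = 2p + 1 ⇒ p = -1.
Matching constants: q = -2p + 2q - 1 ⇒ q = -1.
General: g(n) = A·(2)^n - n - 1.
Apply g(0) = 5: A - 1 = 5 ⇒ A = 6.
So g(n) = 6 \cdot 2^{n} - n - 1.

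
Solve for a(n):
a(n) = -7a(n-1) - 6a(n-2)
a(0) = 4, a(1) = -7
Characteristic equation: x² + 7x + 6 = 0, which factors as (x - (-6))(x - (-1)) = 0.
Roots r₁ = -6, r₂ = -1 (distinct).
General solution: a(n) = A·(-6)^n + B·(-1)^n.
From a(0) = 4: A + B = 4.
From a(1) = -7: -6A - B = -7.
Solving: A = \frac{3}{5}, B = \frac{17}{5}.
So a(n) = \frac{17 \left(-1\right)^{n}}{5} + \frac{3 \left(-6\right)^{n}}{5}.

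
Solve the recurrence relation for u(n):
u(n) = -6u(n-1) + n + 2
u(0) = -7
First-order linear with linear forcing.
Homogeneous solution: u_h(n) = A·(-6)^n.
Try particular u_p(n) = pn + q. Substituting:
  pn + q = -6(p(n-1) + q) + n + 2.
Matching the n-coefficient: p = -6p + 1 ⇒ p = \frac{1}{7}.
Matching constants: q = 6p - 6q + 2 ⇒ q = \frac{20}{49}.
General: u(n) = A·(-6)^n + \frac{n}{7} + \frac{20}{49}.
Apply u(0) = -7: A + \frac{20}{49} = -7 ⇒ A = - \frac{363}{49}.
So u(n) = - \frac{363 \left(-6\right)^{n}}{49} + \frac{n}{7} + \frac{20}{49}.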